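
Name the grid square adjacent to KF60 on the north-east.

KF71

Longitude square 6; +1 → 7.
Latitude square 0; +1 → 1.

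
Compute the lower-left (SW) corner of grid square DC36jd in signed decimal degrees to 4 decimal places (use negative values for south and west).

Field D=3, C=2: +3·20° lon, +2·10° lat → SW at lon -120°, lat -70°.
Square 3, 6: +3·2° lon, +6·1° lat → SW at lon -114°, lat -64°.
Subsquare j=9, d=3: +9·0.0833333° lon, +3·0.0416667° lat → SW at lon -113.25°, lat -63.875°.
latitude -63.8750, longitude -113.2500.

-63.8750, -113.2500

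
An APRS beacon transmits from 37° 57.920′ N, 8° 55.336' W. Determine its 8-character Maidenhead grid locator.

Shift to the Maidenhead origin (180°W, 90°S): lon 171.07773, lat 127.96533.
Field: 171.07773/20 → 8 → I, 127.96533/10 → 12 → M; chars IM.
Square: 11.07773/2 → 5, 7.96533/1 → 7; chars 57.
Subsquare: 1.07773/0.0833333 → 12 → m, 0.96533/0.0416667 → 23 → x; chars mx.
Extended square: 0.07773/0.00833333 → 9, 0.00700/0.00416667 → 1; chars 91.

IM57mx91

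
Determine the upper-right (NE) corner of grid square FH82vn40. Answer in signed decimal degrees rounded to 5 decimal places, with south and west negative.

-17.45417, -62.20833

Field F=5, H=7: +5·20° lon, +7·10° lat → SW at lon -80°, lat -20°.
Square 8, 2: +8·2° lon, +2·1° lat → SW at lon -64°, lat -18°.
Subsquare v=21, n=13: +21·0.0833333° lon, +13·0.0416667° lat → SW at lon -62.25°, lat -17.4583°.
Extended square 4, 0: +4·0.00833333° lon, +0·0.00416667° lat → SW at lon -62.2167°, lat -17.4583°.
Cell spans 0.00833333° lon × 0.00416667° lat. NE corner is SW corner plus one full cell.
latitude -17.45417, longitude -62.20833.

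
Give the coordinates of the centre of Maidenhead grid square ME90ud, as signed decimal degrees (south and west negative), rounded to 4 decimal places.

Field M=12, E=4: +12·20° lon, +4·10° lat → SW at lon 60°, lat -50°.
Square 9, 0: +9·2° lon, +0·1° lat → SW at lon 78°, lat -50°.
Subsquare u=20, d=3: +20·0.0833333° lon, +3·0.0416667° lat → SW at lon 79.6667°, lat -49.875°.
Cell spans 0.0833333° lon × 0.0416667° lat. Centre is SW corner plus half of each.
latitude -49.8542, longitude 79.7083.

-49.8542, 79.7083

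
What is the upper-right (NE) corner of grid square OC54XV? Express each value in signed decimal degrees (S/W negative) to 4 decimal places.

-65.0833, 112.0000

Field O=14, C=2: +14·20° lon, +2·10° lat → SW at lon 100°, lat -70°.
Square 5, 4: +5·2° lon, +4·1° lat → SW at lon 110°, lat -66°.
Subsquare x=23, v=21: +23·0.0833333° lon, +21·0.0416667° lat → SW at lon 111.917°, lat -65.125°.
Cell spans 0.0833333° lon × 0.0416667° lat. NE corner is SW corner plus one full cell.
latitude -65.0833, longitude 112.0000.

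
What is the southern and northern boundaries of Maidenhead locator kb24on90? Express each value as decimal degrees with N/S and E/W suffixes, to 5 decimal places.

75.45833° S, 75.45417° S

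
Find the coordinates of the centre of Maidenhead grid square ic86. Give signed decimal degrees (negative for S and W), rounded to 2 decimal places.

Field I=8, C=2: +8·20° lon, +2·10° lat → SW at lon -20°, lat -70°.
Square 8, 6: +8·2° lon, +6·1° lat → SW at lon -4°, lat -64°.
Cell spans 2° lon × 1° lat. Centre is SW corner plus half of each.
latitude -63.50, longitude -3.00.

-63.50, -3.00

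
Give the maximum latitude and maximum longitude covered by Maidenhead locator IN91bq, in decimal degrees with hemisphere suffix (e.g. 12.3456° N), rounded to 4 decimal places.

Field I=8, N=13: +8·20° lon, +13·10° lat → SW at lon -20°, lat 40°.
Square 9, 1: +9·2° lon, +1·1° lat → SW at lon -2°, lat 41°.
Subsquare b=1, q=16: +1·0.0833333° lon, +16·0.0416667° lat → SW at lon -1.91667°, lat 41.6667°.
Cell spans 0.0833333° lon × 0.0416667° lat. NE corner is SW corner plus one full cell.
latitude 41.7083° N, longitude 1.8333° W.

41.7083° N, 1.8333° W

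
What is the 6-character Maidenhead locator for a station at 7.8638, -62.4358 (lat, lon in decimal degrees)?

FJ87su

Shift to the Maidenhead origin (180°W, 90°S): lon 117.5642, lat 97.8638.
Field: 117.5642/20 → 5 → F, 97.8638/10 → 9 → J; chars FJ.
Square: 17.5642/2 → 8, 7.8638/1 → 7; chars 87.
Subsquare: 1.5642/0.0833333 → 18 → s, 0.8638/0.0416667 → 20 → u; chars su.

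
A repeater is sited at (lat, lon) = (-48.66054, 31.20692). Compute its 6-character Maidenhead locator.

KE51oi

Offset from 180°W / 90°S: lon 211.2069°, lat 41.3395°.
Field: 211.2069/20 → 10 → K, 41.3395/10 → 4 → E; chars KE.
Square: 11.2069/2 → 5, 1.3395/1 → 1; chars 51.
Subsquare: 1.2069/0.0833333 → 14 → o, 0.3395/0.0416667 → 8 → i; chars oi.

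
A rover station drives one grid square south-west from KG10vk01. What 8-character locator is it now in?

KG10uk90

Longitude extended square 0; −1 → -1, wraps to 9, carry into subsquare.
Longitude subsquare v = 21; −1 → 20 = u.
Latitude extended square 1; −1 → 0.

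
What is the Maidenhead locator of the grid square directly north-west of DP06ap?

Longitude subsquare a = 0; −1 → -1, wraps to 23 = x, carry into square.
Longitude square 0; −1 → -1, wraps to 9, carry into field.
Longitude field D = 3; −1 → 2 = C.
Latitude subsquare p = 15; +1 → 16 = q.

CP96xq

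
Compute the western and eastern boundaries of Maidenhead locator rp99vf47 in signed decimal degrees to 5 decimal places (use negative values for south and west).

Field R=17, P=15: +17·20° lon, +15·10° lat → SW at lon 160°, lat 60°.
Square 9, 9: +9·2° lon, +9·1° lat → SW at lon 178°, lat 69°.
Subsquare v=21, f=5: +21·0.0833333° lon, +5·0.0416667° lat → SW at lon 179.75°, lat 69.2083°.
Extended square 4, 7: +4·0.00833333° lon, +7·0.00416667° lat → SW at lon 179.783°, lat 69.2375°.
Cell spans 0.00833333° lon × 0.00416667° lat.
west 179.78333, east 179.79167.

179.78333, 179.79167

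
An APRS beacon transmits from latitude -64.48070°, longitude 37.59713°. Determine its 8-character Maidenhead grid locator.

KC85tm14

Add 180° to longitude and 90° to latitude: 217.59713, 25.51930.
Field: lon ⌊217.59713/20⌋ = 10 → K; lat ⌊25.51930/10⌋ = 2 → C.
Square: lon ⌊17.59713/2⌋ = 8; lat ⌊5.51930/1⌋ = 5.
Subsquare: lon ⌊1.59713/0.0833333⌋ = 19 → t; lat ⌊0.51930/0.0416667⌋ = 12 → m.
Extended square: lon ⌊0.01380/0.00833333⌋ = 1; lat ⌊0.01930/0.00416667⌋ = 4.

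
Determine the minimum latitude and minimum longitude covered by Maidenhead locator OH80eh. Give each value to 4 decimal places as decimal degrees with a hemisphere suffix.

19.7083° S, 116.3333° E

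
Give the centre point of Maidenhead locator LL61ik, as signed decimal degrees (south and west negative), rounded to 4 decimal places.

Field L=11, L=11: +11·20° lon, +11·10° lat → SW at lon 40°, lat 20°.
Square 6, 1: +6·2° lon, +1·1° lat → SW at lon 52°, lat 21°.
Subsquare i=8, k=10: +8·0.0833333° lon, +10·0.0416667° lat → SW at lon 52.6667°, lat 21.4167°.
Cell spans 0.0833333° lon × 0.0416667° lat. Centre is SW corner plus half of each.
latitude 21.4375, longitude 52.7083.

21.4375, 52.7083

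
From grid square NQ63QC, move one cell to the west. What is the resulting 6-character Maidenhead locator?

Longitude subsquare q = 16; −1 → 15 = p.
The latitude characters are unchanged.

NQ63pc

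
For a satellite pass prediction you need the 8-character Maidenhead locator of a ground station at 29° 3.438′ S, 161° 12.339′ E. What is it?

Shift to the Maidenhead origin (180°W, 90°S): lon 341.20565, lat 60.94270.
Field (20°×10°, letters A–R): 341.20565/20 → 17 → R, 60.94270/10 → 6 → G; chars RG.
Square (2°×1°, digits 0–9): 1.20565/2 → 0, 0.94270/1 → 0; chars 00.
Subsquare (5′×2.5′, letters a–x): 1.20565/0.0833333 → 14 → o, 0.94270/0.0416667 → 22 → w; chars ow.
Extended square (30″×15″, digits 0–9): 0.03898/0.00833333 → 4, 0.02603/0.00416667 → 6; chars 46.

RG00ow46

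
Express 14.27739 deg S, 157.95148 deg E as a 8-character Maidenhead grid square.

Offset from 180°W / 90°S: lon 337.95148°, lat 75.72261°.
Field: 337.95148/20 → 16 → Q, 75.72261/10 → 7 → H; chars QH.
Square: 17.95148/2 → 8, 5.72261/1 → 5; chars 85.
Subsquare: 1.95148/0.0833333 → 23 → x, 0.72261/0.0416667 → 17 → r; chars xr.
Extended square: 0.03481/0.00833333 → 4, 0.01428/0.00416667 → 3; chars 43.

QH85xr43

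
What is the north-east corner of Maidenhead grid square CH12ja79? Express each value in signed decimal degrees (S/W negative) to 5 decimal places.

-17.95833, -137.18333

Field C=2, H=7: +2·20° lon, +7·10° lat → SW at lon -140°, lat -20°.
Square 1, 2: +1·2° lon, +2·1° lat → SW at lon -138°, lat -18°.
Subsquare j=9, a=0: +9·0.0833333° lon, +0·0.0416667° lat → SW at lon -137.25°, lat -18°.
Extended square 7, 9: +7·0.00833333° lon, +9·0.00416667° lat → SW at lon -137.192°, lat -17.9625°.
Cell spans 0.00833333° lon × 0.00416667° lat. NE corner is SW corner plus one full cell.
latitude -17.95833, longitude -137.18333.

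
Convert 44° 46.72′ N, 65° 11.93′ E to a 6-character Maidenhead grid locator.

MN24os

Offset from 180°W / 90°S: lon 245.1988°, lat 134.7787°.
Field: 245.1988/20 → 12 → M, 134.7787/10 → 13 → N; chars MN.
Square: 5.1988/2 → 2, 4.7787/1 → 4; chars 24.
Subsquare: 1.1988/0.0833333 → 14 → o, 0.7787/0.0416667 → 18 → s; chars os.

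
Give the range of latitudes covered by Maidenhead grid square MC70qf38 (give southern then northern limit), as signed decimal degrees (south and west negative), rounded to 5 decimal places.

-69.75833, -69.75417

Field M=12, C=2: +12·20° lon, +2·10° lat → SW at lon 60°, lat -70°.
Square 7, 0: +7·2° lon, +0·1° lat → SW at lon 74°, lat -70°.
Subsquare q=16, f=5: +16·0.0833333° lon, +5·0.0416667° lat → SW at lon 75.3333°, lat -69.7917°.
Extended square 3, 8: +3·0.00833333° lon, +8·0.00416667° lat → SW at lon 75.3583°, lat -69.7583°.
Cell spans 0.00833333° lon × 0.00416667° lat.
south -69.75833, north -69.75417.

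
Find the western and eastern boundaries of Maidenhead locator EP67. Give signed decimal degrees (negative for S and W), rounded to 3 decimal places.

Field E=4, P=15: +4·20° lon, +15·10° lat → SW at lon -100°, lat 60°.
Square 6, 7: +6·2° lon, +7·1° lat → SW at lon -88°, lat 67°.
Cell spans 2° lon × 1° lat.
west -88.000, east -86.000.

-88.000, -86.000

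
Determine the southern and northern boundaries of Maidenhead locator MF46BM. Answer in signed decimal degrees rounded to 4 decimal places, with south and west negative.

Field M=12, F=5: +12·20° lon, +5·10° lat → SW at lon 60°, lat -40°.
Square 4, 6: +4·2° lon, +6·1° lat → SW at lon 68°, lat -34°.
Subsquare b=1, m=12: +1·0.0833333° lon, +12·0.0416667° lat → SW at lon 68.0833°, lat -33.5°.
Cell spans 0.0833333° lon × 0.0416667° lat.
south -33.5000, north -33.4583.

-33.5000, -33.4583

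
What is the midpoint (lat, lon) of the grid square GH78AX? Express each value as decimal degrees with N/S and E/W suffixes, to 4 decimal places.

11.0208° S, 45.9583° W

Field G=6, H=7: +6·20° lon, +7·10° lat → SW at lon -60°, lat -20°.
Square 7, 8: +7·2° lon, +8·1° lat → SW at lon -46°, lat -12°.
Subsquare a=0, x=23: +0·0.0833333° lon, +23·0.0416667° lat → SW at lon -46°, lat -11.0417°.
Cell spans 0.0833333° lon × 0.0416667° lat. Centre is SW corner plus half of each.
latitude 11.0208° S, longitude 45.9583° W.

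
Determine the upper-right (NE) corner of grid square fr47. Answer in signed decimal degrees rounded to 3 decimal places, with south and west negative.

88.000, -70.000

Field F=5, R=17: +5·20° lon, +17·10° lat → SW at lon -80°, lat 80°.
Square 4, 7: +4·2° lon, +7·1° lat → SW at lon -72°, lat 87°.
Cell spans 2° lon × 1° lat. NE corner is SW corner plus one full cell.
latitude 88.000, longitude -70.000.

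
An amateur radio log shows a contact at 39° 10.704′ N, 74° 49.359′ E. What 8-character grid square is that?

MM79je82

Offset from 180°W / 90°S: lon 254.82265°, lat 129.17840°.
Field: lon ⌊254.82265/20⌋ = 12 → M; lat ⌊129.17840/10⌋ = 12 → M.
Square: lon ⌊14.82265/2⌋ = 7; lat ⌊9.17840/1⌋ = 9.
Subsquare: lon ⌊0.82265/0.0833333⌋ = 9 → j; lat ⌊0.17840/0.0416667⌋ = 4 → e.
Extended square: lon ⌊0.07265/0.00833333⌋ = 8; lat ⌊0.01173/0.00416667⌋ = 2.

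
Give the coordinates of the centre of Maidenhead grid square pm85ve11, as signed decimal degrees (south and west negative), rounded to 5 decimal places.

35.17292, 137.76250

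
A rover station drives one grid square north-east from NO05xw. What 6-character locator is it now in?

NO15ax

Longitude subsquare x = 23; +1 → 24, wraps to 0 = a, carry into square.
Longitude square 0; +1 → 1.
Latitude subsquare w = 22; +1 → 23 = x.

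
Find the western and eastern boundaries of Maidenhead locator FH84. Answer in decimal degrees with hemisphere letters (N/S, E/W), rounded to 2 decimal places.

64.00° W, 62.00° W

Field F=5, H=7: +5·20° lon, +7·10° lat → SW at lon -80°, lat -20°.
Square 8, 4: +8·2° lon, +4·1° lat → SW at lon -64°, lat -16°.
Cell spans 2° lon × 1° lat.
west 64.00° W, east 62.00° W.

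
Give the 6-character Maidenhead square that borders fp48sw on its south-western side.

Longitude subsquare s = 18; −1 → 17 = r.
Latitude subsquare w = 22; −1 → 21 = v.

FP48rv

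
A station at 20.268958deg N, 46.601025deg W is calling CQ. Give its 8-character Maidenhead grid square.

GL60qg74

Offset from 180°W / 90°S: lon 133.39898°, lat 110.26896°.
Field: lon ⌊133.39898/20⌋ = 6 → G; lat ⌊110.26896/10⌋ = 11 → L.
Square: lon ⌊13.39898/2⌋ = 6; lat ⌊0.26896/1⌋ = 0.
Subsquare: lon ⌊1.39898/0.0833333⌋ = 16 → q; lat ⌊0.26896/0.0416667⌋ = 6 → g.
Extended square: lon ⌊0.06564/0.00833333⌋ = 7; lat ⌊0.01896/0.00416667⌋ = 4.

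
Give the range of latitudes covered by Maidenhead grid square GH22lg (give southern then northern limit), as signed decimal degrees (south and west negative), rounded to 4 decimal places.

Field G=6, H=7: +6·20° lon, +7·10° lat → SW at lon -60°, lat -20°.
Square 2, 2: +2·2° lon, +2·1° lat → SW at lon -56°, lat -18°.
Subsquare l=11, g=6: +11·0.0833333° lon, +6·0.0416667° lat → SW at lon -55.0833°, lat -17.75°.
Cell spans 0.0833333° lon × 0.0416667° lat.
south -17.7500, north -17.7083.

-17.7500, -17.7083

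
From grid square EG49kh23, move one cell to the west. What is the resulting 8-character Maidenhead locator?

Longitude extended square 2; −1 → 1.
The latitude characters are unchanged.

EG49kh13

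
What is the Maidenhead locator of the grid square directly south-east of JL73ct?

Longitude subsquare c = 2; +1 → 3 = d.
Latitude subsquare t = 19; −1 → 18 = s.

JL73ds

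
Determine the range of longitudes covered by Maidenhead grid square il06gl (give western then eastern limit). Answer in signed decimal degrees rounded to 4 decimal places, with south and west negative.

-19.5000, -19.4167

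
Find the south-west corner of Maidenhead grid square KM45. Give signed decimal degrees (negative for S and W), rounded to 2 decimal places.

35.00, 28.00

Field K=10, M=12: +10·20° lon, +12·10° lat → SW at lon 20°, lat 30°.
Square 4, 5: +4·2° lon, +5·1° lat → SW at lon 28°, lat 35°.
latitude 35.00, longitude 28.00.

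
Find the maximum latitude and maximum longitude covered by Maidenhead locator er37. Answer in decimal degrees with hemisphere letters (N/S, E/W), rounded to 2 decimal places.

88.00° N, 92.00° W

Field E=4, R=17: +4·20° lon, +17·10° lat → SW at lon -100°, lat 80°.
Square 3, 7: +3·2° lon, +7·1° lat → SW at lon -94°, lat 87°.
Cell spans 2° lon × 1° lat. NE corner is SW corner plus one full cell.
latitude 88.00° N, longitude 92.00° W.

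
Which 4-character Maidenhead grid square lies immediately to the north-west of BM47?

BM38

Longitude square 4; −1 → 3.
Latitude square 7; +1 → 8.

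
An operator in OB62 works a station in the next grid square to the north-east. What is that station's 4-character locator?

Longitude square 6; +1 → 7.
Latitude square 2; +1 → 3.

OB73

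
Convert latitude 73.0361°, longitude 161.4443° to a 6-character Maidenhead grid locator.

RQ03ra

Add 180° to longitude and 90° to latitude: 341.4443, 163.0361.
Field: 341.4443/20 → 17 → R, 163.0361/10 → 16 → Q; chars RQ.
Square: 1.4443/2 → 0, 3.0361/1 → 3; chars 03.
Subsquare: 1.4443/0.0833333 → 17 → r, 0.0361/0.0416667 → 0 → a; chars ra.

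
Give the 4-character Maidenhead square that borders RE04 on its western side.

QE94

Longitude square 0; −1 → -1, wraps to 9, carry into field.
Longitude field R = 17; −1 → 16 = Q.
The latitude characters are unchanged.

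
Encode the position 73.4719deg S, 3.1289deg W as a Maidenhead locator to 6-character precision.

Add 180° to longitude and 90° to latitude: 176.8711, 16.5281.
Field (20°×10°, letters A–R): lon ⌊176.8711/20⌋ = 8 → I; lat ⌊16.5281/10⌋ = 1 → B.
Square (2°×1°, digits 0–9): lon ⌊16.8711/2⌋ = 8; lat ⌊6.5281/1⌋ = 6.
Subsquare (5′×2.5′, letters a–x): lon ⌊0.8711/0.0833333⌋ = 10 → k; lat ⌊0.5281/0.0416667⌋ = 12 → m.

IB86km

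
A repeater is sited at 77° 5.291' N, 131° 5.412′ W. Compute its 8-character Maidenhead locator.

Shift to the Maidenhead origin (180°W, 90°S): lon 48.90980, lat 167.08818.
Field: lon ⌊48.90980/20⌋ = 2 → C; lat ⌊167.08818/10⌋ = 16 → Q.
Square: lon ⌊8.90980/2⌋ = 4; lat ⌊7.08818/1⌋ = 7.
Subsquare: lon ⌊0.90980/0.0833333⌋ = 10 → k; lat ⌊0.08818/0.0416667⌋ = 2 → c.
Extended square: lon ⌊0.07647/0.00833333⌋ = 9; lat ⌊0.00485/0.00416667⌋ = 1.

CQ47kc91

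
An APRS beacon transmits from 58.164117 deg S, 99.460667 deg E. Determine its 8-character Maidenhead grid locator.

Offset from 180°W / 90°S: lon 279.46067°, lat 31.83588°.
Field: lon ⌊279.46067/20⌋ = 13 → N; lat ⌊31.83588/10⌋ = 3 → D.
Square: lon ⌊19.46067/2⌋ = 9; lat ⌊1.83588/1⌋ = 1.
Subsquare: lon ⌊1.46067/0.0833333⌋ = 17 → r; lat ⌊0.83588/0.0416667⌋ = 20 → u.
Extended square: lon ⌊0.04400/0.00833333⌋ = 5; lat ⌊0.00255/0.00416667⌋ = 0.

ND91ru50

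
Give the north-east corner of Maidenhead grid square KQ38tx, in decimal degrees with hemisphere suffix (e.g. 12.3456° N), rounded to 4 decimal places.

79.0000° N, 27.6667° E

Field K=10, Q=16: +10·20° lon, +16·10° lat → SW at lon 20°, lat 70°.
Square 3, 8: +3·2° lon, +8·1° lat → SW at lon 26°, lat 78°.
Subsquare t=19, x=23: +19·0.0833333° lon, +23·0.0416667° lat → SW at lon 27.5833°, lat 78.9583°.
Cell spans 0.0833333° lon × 0.0416667° lat. NE corner is SW corner plus one full cell.
latitude 79.0000° N, longitude 27.6667° E.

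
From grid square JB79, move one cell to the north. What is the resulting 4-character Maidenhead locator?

Latitude square 9; +1 → 10, wraps to 0, carry into field.
Latitude field B = 1; +1 → 2 = C.
The longitude characters are unchanged.

JC70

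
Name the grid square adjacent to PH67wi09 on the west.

Longitude extended square 0; −1 → -1, wraps to 9, carry into subsquare.
Longitude subsquare w = 22; −1 → 21 = v.
The latitude characters are unchanged.

PH67vi99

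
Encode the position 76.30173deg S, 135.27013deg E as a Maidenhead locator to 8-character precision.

Offset from 180°W / 90°S: lon 315.27013°, lat 13.69827°.
Field: lon ⌊315.27013/20⌋ = 15 → P; lat ⌊13.69827/10⌋ = 1 → B.
Square: lon ⌊15.27013/2⌋ = 7; lat ⌊3.69827/1⌋ = 3.
Subsquare: lon ⌊1.27013/0.0833333⌋ = 15 → p; lat ⌊0.69827/0.0416667⌋ = 16 → q.
Extended square: lon ⌊0.02013/0.00833333⌋ = 2; lat ⌊0.03160/0.00416667⌋ = 7.

PB73pq27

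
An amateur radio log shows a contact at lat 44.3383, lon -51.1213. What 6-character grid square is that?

GN44ki

Add 180° to longitude and 90° to latitude: 128.8787, 134.3383.
Field: lon ⌊128.8787/20⌋ = 6 → G; lat ⌊134.3383/10⌋ = 13 → N.
Square: lon ⌊8.8787/2⌋ = 4; lat ⌊4.3383/1⌋ = 4.
Subsquare: lon ⌊0.8787/0.0833333⌋ = 10 → k; lat ⌊0.3383/0.0416667⌋ = 8 → i.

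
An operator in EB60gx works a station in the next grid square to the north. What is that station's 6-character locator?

EB61ga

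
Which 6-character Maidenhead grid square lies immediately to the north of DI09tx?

DJ00ta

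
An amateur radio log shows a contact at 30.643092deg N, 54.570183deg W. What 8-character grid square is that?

Add 180° to longitude and 90° to latitude: 125.42982, 120.64309.
Field: lon ⌊125.42982/20⌋ = 6 → G; lat ⌊120.64309/10⌋ = 12 → M.
Square: lon ⌊5.42982/2⌋ = 2; lat ⌊0.64309/1⌋ = 0.
Subsquare: lon ⌊1.42982/0.0833333⌋ = 17 → r; lat ⌊0.64309/0.0416667⌋ = 15 → p.
Extended square: lon ⌊0.01315/0.00833333⌋ = 1; lat ⌊0.01809/0.00416667⌋ = 4.

GM20rp14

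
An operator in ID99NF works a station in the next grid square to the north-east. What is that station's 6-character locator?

ID99og

Longitude subsquare n = 13; +1 → 14 = o.
Latitude subsquare f = 5; +1 → 6 = g.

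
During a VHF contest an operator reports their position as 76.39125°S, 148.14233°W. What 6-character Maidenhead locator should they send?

Add 180° to longitude and 90° to latitude: 31.8577, 13.6088.
Field (20°×10°, letters A–R): lon ⌊31.8577/20⌋ = 1 → B; lat ⌊13.6088/10⌋ = 1 → B.
Square (2°×1°, digits 0–9): lon ⌊11.8577/2⌋ = 5; lat ⌊3.6088/1⌋ = 3.
Subsquare (5′×2.5′, letters a–x): lon ⌊1.8577/0.0833333⌋ = 22 → w; lat ⌊0.6088/0.0416667⌋ = 14 → o.

BB53wo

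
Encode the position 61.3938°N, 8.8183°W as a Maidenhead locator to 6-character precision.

IP51oj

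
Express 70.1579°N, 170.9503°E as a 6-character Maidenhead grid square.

RQ50ld

Add 180° to longitude and 90° to latitude: 350.9503, 160.1579.
Field: 350.9503/20 → 17 → R, 160.1579/10 → 16 → Q; chars RQ.
Square: 10.9503/2 → 5, 0.1579/1 → 0; chars 50.
Subsquare: 0.9503/0.0833333 → 11 → l, 0.1579/0.0416667 → 3 → d; chars ld.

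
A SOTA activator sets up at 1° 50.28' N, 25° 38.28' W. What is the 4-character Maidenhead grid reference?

HJ71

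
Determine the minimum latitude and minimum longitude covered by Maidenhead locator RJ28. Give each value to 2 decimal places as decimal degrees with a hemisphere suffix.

8.00° N, 164.00° E

Field R=17, J=9: +17·20° lon, +9·10° lat → SW at lon 160°, lat 0°.
Square 2, 8: +2·2° lon, +8·1° lat → SW at lon 164°, lat 8°.
latitude 8.00° N, longitude 164.00° E.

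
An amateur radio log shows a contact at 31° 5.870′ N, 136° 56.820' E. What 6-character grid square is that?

Offset from 180°W / 90°S: lon 316.9470°, lat 121.0978°.
Field: lon ⌊316.9470/20⌋ = 15 → P; lat ⌊121.0978/10⌋ = 12 → M.
Square: lon ⌊16.9470/2⌋ = 8; lat ⌊1.0978/1⌋ = 1.
Subsquare: lon ⌊0.9470/0.0833333⌋ = 11 → l; lat ⌊0.0978/0.0416667⌋ = 2 → c.

PM81lc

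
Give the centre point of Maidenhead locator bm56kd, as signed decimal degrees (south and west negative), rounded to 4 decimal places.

Field B=1, M=12: +1·20° lon, +12·10° lat → SW at lon -160°, lat 30°.
Square 5, 6: +5·2° lon, +6·1° lat → SW at lon -150°, lat 36°.
Subsquare k=10, d=3: +10·0.0833333° lon, +3·0.0416667° lat → SW at lon -149.167°, lat 36.125°.
Cell spans 0.0833333° lon × 0.0416667° lat. Centre is SW corner plus half of each.
latitude 36.1458, longitude -149.1250.

36.1458, -149.1250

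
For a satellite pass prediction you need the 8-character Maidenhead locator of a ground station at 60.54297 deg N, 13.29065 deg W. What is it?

Add 180° to longitude and 90° to latitude: 166.70935, 150.54297.
Field: lon ⌊166.70935/20⌋ = 8 → I; lat ⌊150.54297/10⌋ = 15 → P.
Square: lon ⌊6.70935/2⌋ = 3; lat ⌊0.54297/1⌋ = 0.
Subsquare: lon ⌊0.70935/0.0833333⌋ = 8 → i; lat ⌊0.54297/0.0416667⌋ = 13 → n.
Extended square: lon ⌊0.04268/0.00833333⌋ = 5; lat ⌊0.00130/0.00416667⌋ = 0.

IP30in50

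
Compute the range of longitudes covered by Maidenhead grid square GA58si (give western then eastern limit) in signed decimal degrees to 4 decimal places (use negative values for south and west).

-48.5000, -48.4167

Field G=6, A=0: +6·20° lon, +0·10° lat → SW at lon -60°, lat -90°.
Square 5, 8: +5·2° lon, +8·1° lat → SW at lon -50°, lat -82°.
Subsquare s=18, i=8: +18·0.0833333° lon, +8·0.0416667° lat → SW at lon -48.5°, lat -81.6667°.
Cell spans 0.0833333° lon × 0.0416667° lat.
west -48.5000, east -48.4167.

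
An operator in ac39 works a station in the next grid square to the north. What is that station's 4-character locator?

Latitude square 9; +1 → 10, wraps to 0, carry into field.
Latitude field C = 2; +1 → 3 = D.
The longitude characters are unchanged.

AD30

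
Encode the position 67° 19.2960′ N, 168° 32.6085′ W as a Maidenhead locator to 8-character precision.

AP57rh47

Offset from 180°W / 90°S: lon 11.45652°, lat 157.32160°.
Field: lon ⌊11.45652/20⌋ = 0 → A; lat ⌊157.32160/10⌋ = 15 → P.
Square: lon ⌊11.45652/2⌋ = 5; lat ⌊7.32160/1⌋ = 7.
Subsquare: lon ⌊1.45652/0.0833333⌋ = 17 → r; lat ⌊0.32160/0.0416667⌋ = 7 → h.
Extended square: lon ⌊0.03986/0.00833333⌋ = 4; lat ⌊0.02993/0.00416667⌋ = 7.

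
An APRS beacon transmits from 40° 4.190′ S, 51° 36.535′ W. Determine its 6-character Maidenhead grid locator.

GE49ew

Offset from 180°W / 90°S: lon 128.3911°, lat 49.9302°.
Field: 128.3911/20 → 6 → G, 49.9302/10 → 4 → E; chars GE.
Square: 8.3911/2 → 4, 9.9302/1 → 9; chars 49.
Subsquare: 0.3911/0.0833333 → 4 → e, 0.9302/0.0416667 → 22 → w; chars ew.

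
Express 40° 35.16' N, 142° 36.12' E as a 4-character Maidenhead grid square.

Shift to the Maidenhead origin (180°W, 90°S): lon 322.60, lat 130.59.
Field: 322.60/20 → 16 → Q, 130.59/10 → 13 → N; chars QN.
Square: 2.60/2 → 1, 0.59/1 → 0; chars 10.

QN10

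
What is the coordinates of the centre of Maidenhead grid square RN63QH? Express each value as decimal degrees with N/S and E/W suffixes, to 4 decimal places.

43.3125° N, 173.3750° E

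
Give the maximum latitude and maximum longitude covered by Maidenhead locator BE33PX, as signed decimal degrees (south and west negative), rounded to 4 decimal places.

Field B=1, E=4: +1·20° lon, +4·10° lat → SW at lon -160°, lat -50°.
Square 3, 3: +3·2° lon, +3·1° lat → SW at lon -154°, lat -47°.
Subsquare p=15, x=23: +15·0.0833333° lon, +23·0.0416667° lat → SW at lon -152.75°, lat -46.0417°.
Cell spans 0.0833333° lon × 0.0416667° lat. NE corner is SW corner plus one full cell.
latitude -46.0000, longitude -152.6667.

-46.0000, -152.6667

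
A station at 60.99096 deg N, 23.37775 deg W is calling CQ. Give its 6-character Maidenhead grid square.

HP80hx

Offset from 180°W / 90°S: lon 156.6223°, lat 150.9910°.
Field: lon ⌊156.6223/20⌋ = 7 → H; lat ⌊150.9910/10⌋ = 15 → P.
Square: lon ⌊16.6223/2⌋ = 8; lat ⌊0.9910/1⌋ = 0.
Subsquare: lon ⌊0.6223/0.0833333⌋ = 7 → h; lat ⌊0.9910/0.0416667⌋ = 23 → x.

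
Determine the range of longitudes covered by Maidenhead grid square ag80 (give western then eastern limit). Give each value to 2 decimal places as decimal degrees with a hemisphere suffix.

Field A=0, G=6: +0·20° lon, +6·10° lat → SW at lon -180°, lat -30°.
Square 8, 0: +8·2° lon, +0·1° lat → SW at lon -164°, lat -30°.
Cell spans 2° lon × 1° lat.
west 164.00° W, east 162.00° W.

164.00° W, 162.00° W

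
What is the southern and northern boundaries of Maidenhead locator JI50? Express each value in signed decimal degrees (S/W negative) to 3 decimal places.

-10.000, -9.000

Field J=9, I=8: +9·20° lon, +8·10° lat → SW at lon 0°, lat -10°.
Square 5, 0: +5·2° lon, +0·1° lat → SW at lon 10°, lat -10°.
Cell spans 2° lon × 1° lat.
south -10.000, north -9.000.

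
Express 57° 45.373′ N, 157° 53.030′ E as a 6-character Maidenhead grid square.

Offset from 180°W / 90°S: lon 337.8838°, lat 147.7562°.
Field (20°×10°, letters A–R): lon ⌊337.8838/20⌋ = 16 → Q; lat ⌊147.7562/10⌋ = 14 → O.
Square (2°×1°, digits 0–9): lon ⌊17.8838/2⌋ = 8; lat ⌊7.7562/1⌋ = 7.
Subsquare (5′×2.5′, letters a–x): lon ⌊1.8838/0.0833333⌋ = 22 → w; lat ⌊0.7562/0.0416667⌋ = 18 → s.

QO87ws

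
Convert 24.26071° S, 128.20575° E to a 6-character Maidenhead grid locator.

PG45cr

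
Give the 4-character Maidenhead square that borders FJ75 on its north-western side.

FJ66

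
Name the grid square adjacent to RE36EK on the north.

Latitude subsquare k = 10; +1 → 11 = l.
The longitude characters are unchanged.

RE36el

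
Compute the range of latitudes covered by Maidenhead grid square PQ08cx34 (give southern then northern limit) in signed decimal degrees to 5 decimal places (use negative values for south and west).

78.97500, 78.97917

Field P=15, Q=16: +15·20° lon, +16·10° lat → SW at lon 120°, lat 70°.
Square 0, 8: +0·2° lon, +8·1° lat → SW at lon 120°, lat 78°.
Subsquare c=2, x=23: +2·0.0833333° lon, +23·0.0416667° lat → SW at lon 120.167°, lat 78.9583°.
Extended square 3, 4: +3·0.00833333° lon, +4·0.00416667° lat → SW at lon 120.192°, lat 78.975°.
Cell spans 0.00833333° lon × 0.00416667° lat.
south 78.97500, north 78.97917.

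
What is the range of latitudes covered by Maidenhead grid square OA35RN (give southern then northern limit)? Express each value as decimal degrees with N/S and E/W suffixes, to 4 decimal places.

84.4583° S, 84.4167° S

Field O=14, A=0: +14·20° lon, +0·10° lat → SW at lon 100°, lat -90°.
Square 3, 5: +3·2° lon, +5·1° lat → SW at lon 106°, lat -85°.
Subsquare r=17, n=13: +17·0.0833333° lon, +13·0.0416667° lat → SW at lon 107.417°, lat -84.4583°.
Cell spans 0.0833333° lon × 0.0416667° lat.
south 84.4583° S, north 84.4167° S.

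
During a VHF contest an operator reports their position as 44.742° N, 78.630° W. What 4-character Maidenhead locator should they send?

Add 180° to longitude and 90° to latitude: 101.37, 134.74.
Field (20°×10°, letters A–R): lon ⌊101.37/20⌋ = 5 → F; lat ⌊134.74/10⌋ = 13 → N.
Square (2°×1°, digits 0–9): lon ⌊1.37/2⌋ = 0; lat ⌊4.74/1⌋ = 4.

FN04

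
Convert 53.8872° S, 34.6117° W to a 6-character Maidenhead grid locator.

HD26qc

Add 180° to longitude and 90° to latitude: 145.3883, 36.1128.
Field: 145.3883/20 → 7 → H, 36.1128/10 → 3 → D; chars HD.
Square: 5.3883/2 → 2, 6.1128/1 → 6; chars 26.
Subsquare: 1.3883/0.0833333 → 16 → q, 0.1128/0.0416667 → 2 → c; chars qc.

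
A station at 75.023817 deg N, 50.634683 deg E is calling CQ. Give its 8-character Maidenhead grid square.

LQ55ha65

Offset from 180°W / 90°S: lon 230.63468°, lat 165.02382°.
Field (20°×10°, letters A–R): 230.63468/20 → 11 → L, 165.02382/10 → 16 → Q; chars LQ.
Square (2°×1°, digits 0–9): 10.63468/2 → 5, 5.02382/1 → 5; chars 55.
Subsquare (5′×2.5′, letters a–x): 0.63468/0.0833333 → 7 → h, 0.02382/0.0416667 → 0 → a; chars ha.
Extended square (30″×15″, digits 0–9): 0.05135/0.00833333 → 6, 0.02382/0.00416667 → 5; chars 65.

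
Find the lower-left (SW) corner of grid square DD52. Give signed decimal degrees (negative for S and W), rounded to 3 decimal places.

-58.000, -110.000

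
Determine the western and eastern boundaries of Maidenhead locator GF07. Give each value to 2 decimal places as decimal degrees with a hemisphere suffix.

60.00° W, 58.00° W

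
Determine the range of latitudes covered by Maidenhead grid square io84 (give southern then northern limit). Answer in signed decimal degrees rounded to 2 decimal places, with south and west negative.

54.00, 55.00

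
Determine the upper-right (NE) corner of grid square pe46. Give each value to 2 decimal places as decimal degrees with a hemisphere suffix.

Field P=15, E=4: +15·20° lon, +4·10° lat → SW at lon 120°, lat -50°.
Square 4, 6: +4·2° lon, +6·1° lat → SW at lon 128°, lat -44°.
Cell spans 2° lon × 1° lat. NE corner is SW corner plus one full cell.
latitude 43.00° S, longitude 130.00° E.

43.00° S, 130.00° E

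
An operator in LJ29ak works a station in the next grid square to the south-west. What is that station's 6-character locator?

Longitude subsquare a = 0; −1 → -1, wraps to 23 = x, carry into square.
Longitude square 2; −1 → 1.
Latitude subsquare k = 10; −1 → 9 = j.

LJ19xj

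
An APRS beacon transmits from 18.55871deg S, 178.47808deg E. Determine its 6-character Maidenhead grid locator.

Shift to the Maidenhead origin (180°W, 90°S): lon 358.4781, lat 71.4413.
Field (20°×10°, letters A–R): 358.4781/20 → 17 → R, 71.4413/10 → 7 → H; chars RH.
Square (2°×1°, digits 0–9): 18.4781/2 → 9, 1.4413/1 → 1; chars 91.
Subsquare (5′×2.5′, letters a–x): 0.4781/0.0833333 → 5 → f, 0.4413/0.0416667 → 10 → k; chars fk.

RH91fk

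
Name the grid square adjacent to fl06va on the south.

FL05vx

Latitude subsquare a = 0; −1 → -1, wraps to 23 = x, carry into square.
Latitude square 6; −1 → 5.
The longitude characters are unchanged.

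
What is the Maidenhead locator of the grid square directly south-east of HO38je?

HO38kd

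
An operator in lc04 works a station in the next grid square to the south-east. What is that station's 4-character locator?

LC13

Longitude square 0; +1 → 1.
Latitude square 4; −1 → 3.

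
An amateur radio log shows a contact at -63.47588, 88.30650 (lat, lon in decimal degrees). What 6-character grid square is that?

NC46dm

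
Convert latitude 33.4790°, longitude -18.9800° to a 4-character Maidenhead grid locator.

IM03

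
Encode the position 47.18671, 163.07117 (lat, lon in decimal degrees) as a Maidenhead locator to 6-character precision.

RN17me

Offset from 180°W / 90°S: lon 343.0712°, lat 137.1867°.
Field: lon ⌊343.0712/20⌋ = 17 → R; lat ⌊137.1867/10⌋ = 13 → N.
Square: lon ⌊3.0712/2⌋ = 1; lat ⌊7.1867/1⌋ = 7.
Subsquare: lon ⌊1.0712/0.0833333⌋ = 12 → m; lat ⌊0.1867/0.0416667⌋ = 4 → e.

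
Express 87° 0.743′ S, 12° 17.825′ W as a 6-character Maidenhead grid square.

IA32ux

Shift to the Maidenhead origin (180°W, 90°S): lon 167.7029, lat 2.9876.
Field: 167.7029/20 → 8 → I, 2.9876/10 → 0 → A; chars IA.
Square: 7.7029/2 → 3, 2.9876/1 → 2; chars 32.
Subsquare: 1.7029/0.0833333 → 20 → u, 0.9876/0.0416667 → 23 → x; chars ux.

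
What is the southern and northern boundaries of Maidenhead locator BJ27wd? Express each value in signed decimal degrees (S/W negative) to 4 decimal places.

7.1250, 7.1667

Field B=1, J=9: +1·20° lon, +9·10° lat → SW at lon -160°, lat 0°.
Square 2, 7: +2·2° lon, +7·1° lat → SW at lon -156°, lat 7°.
Subsquare w=22, d=3: +22·0.0833333° lon, +3·0.0416667° lat → SW at lon -154.167°, lat 7.125°.
Cell spans 0.0833333° lon × 0.0416667° lat.
south 7.1250, north 7.1667.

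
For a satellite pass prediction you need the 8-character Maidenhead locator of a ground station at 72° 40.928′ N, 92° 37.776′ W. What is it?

Offset from 180°W / 90°S: lon 87.37040°, lat 162.68213°.
Field: 87.37040/20 → 4 → E, 162.68213/10 → 16 → Q; chars EQ.
Square: 7.37040/2 → 3, 2.68213/1 → 2; chars 32.
Subsquare: 1.37040/0.0833333 → 16 → q, 0.68213/0.0416667 → 16 → q; chars qq.
Extended square: 0.03707/0.00833333 → 4, 0.01547/0.00416667 → 3; chars 43.

EQ32qq43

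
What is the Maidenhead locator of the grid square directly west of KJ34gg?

Longitude subsquare g = 6; −1 → 5 = f.
The latitude characters are unchanged.

KJ34fg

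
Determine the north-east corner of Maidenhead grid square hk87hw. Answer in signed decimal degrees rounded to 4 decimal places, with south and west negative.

Field H=7, K=10: +7·20° lon, +10·10° lat → SW at lon -40°, lat 10°.
Square 8, 7: +8·2° lon, +7·1° lat → SW at lon -24°, lat 17°.
Subsquare h=7, w=22: +7·0.0833333° lon, +22·0.0416667° lat → SW at lon -23.4167°, lat 17.9167°.
Cell spans 0.0833333° lon × 0.0416667° lat. NE corner is SW corner plus one full cell.
latitude 17.9583, longitude -23.3333.

17.9583, -23.3333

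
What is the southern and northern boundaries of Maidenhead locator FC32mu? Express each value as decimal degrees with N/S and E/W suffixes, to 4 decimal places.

67.1667° S, 67.1250° S

Field F=5, C=2: +5·20° lon, +2·10° lat → SW at lon -80°, lat -70°.
Square 3, 2: +3·2° lon, +2·1° lat → SW at lon -74°, lat -68°.
Subsquare m=12, u=20: +12·0.0833333° lon, +20·0.0416667° lat → SW at lon -73°, lat -67.1667°.
Cell spans 0.0833333° lon × 0.0416667° lat.
south 67.1667° S, north 67.1250° S.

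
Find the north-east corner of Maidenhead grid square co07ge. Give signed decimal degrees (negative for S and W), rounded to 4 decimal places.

Field C=2, O=14: +2·20° lon, +14·10° lat → SW at lon -140°, lat 50°.
Square 0, 7: +0·2° lon, +7·1° lat → SW at lon -140°, lat 57°.
Subsquare g=6, e=4: +6·0.0833333° lon, +4·0.0416667° lat → SW at lon -139.5°, lat 57.1667°.
Cell spans 0.0833333° lon × 0.0416667° lat. NE corner is SW corner plus one full cell.
latitude 57.2083, longitude -139.4167.

57.2083, -139.4167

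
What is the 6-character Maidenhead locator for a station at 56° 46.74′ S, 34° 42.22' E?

KD73if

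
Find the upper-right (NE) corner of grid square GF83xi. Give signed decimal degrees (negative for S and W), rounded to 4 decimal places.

-36.6250, -42.0000

Field G=6, F=5: +6·20° lon, +5·10° lat → SW at lon -60°, lat -40°.
Square 8, 3: +8·2° lon, +3·1° lat → SW at lon -44°, lat -37°.
Subsquare x=23, i=8: +23·0.0833333° lon, +8·0.0416667° lat → SW at lon -42.0833°, lat -36.6667°.
Cell spans 0.0833333° lon × 0.0416667° lat. NE corner is SW corner plus one full cell.
latitude -36.6250, longitude -42.0000.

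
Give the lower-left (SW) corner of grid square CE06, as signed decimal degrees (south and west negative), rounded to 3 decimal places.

-44.000, -140.000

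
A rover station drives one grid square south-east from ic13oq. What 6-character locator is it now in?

IC13pp

Longitude subsquare o = 14; +1 → 15 = p.
Latitude subsquare q = 16; −1 → 15 = p.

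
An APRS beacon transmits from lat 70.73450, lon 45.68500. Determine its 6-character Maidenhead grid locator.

Shift to the Maidenhead origin (180°W, 90°S): lon 225.6850, lat 160.7345.
Field: 225.6850/20 → 11 → L, 160.7345/10 → 16 → Q; chars LQ.
Square: 5.6850/2 → 2, 0.7345/1 → 0; chars 20.
Subsquare: 1.6850/0.0833333 → 20 → u, 0.7345/0.0416667 → 17 → r; chars ur.

LQ20ur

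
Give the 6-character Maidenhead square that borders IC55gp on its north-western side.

Longitude subsquare g = 6; −1 → 5 = f.
Latitude subsquare p = 15; +1 → 16 = q.

IC55fq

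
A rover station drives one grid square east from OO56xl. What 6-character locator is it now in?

Longitude subsquare x = 23; +1 → 24, wraps to 0 = a, carry into square.
Longitude square 5; +1 → 6.
The latitude characters are unchanged.

OO66al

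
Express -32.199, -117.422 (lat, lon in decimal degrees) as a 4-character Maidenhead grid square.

Add 180° to longitude and 90° to latitude: 62.58, 57.80.
Field (20°×10°, letters A–R): lon ⌊62.58/20⌋ = 3 → D; lat ⌊57.80/10⌋ = 5 → F.
Square (2°×1°, digits 0–9): lon ⌊2.58/2⌋ = 1; lat ⌊7.80/1⌋ = 7.

DF17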